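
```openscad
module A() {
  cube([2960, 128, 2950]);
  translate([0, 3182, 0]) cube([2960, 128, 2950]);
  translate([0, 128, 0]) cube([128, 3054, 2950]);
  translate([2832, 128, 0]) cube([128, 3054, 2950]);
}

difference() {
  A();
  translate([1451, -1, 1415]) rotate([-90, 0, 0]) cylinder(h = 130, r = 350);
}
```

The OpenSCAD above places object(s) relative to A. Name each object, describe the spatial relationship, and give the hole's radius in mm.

A is a house frame. The house frame has a circular hole through its front wall. The hole's radius is 350 mm.

The subtracted cylinder has r = 350 mm.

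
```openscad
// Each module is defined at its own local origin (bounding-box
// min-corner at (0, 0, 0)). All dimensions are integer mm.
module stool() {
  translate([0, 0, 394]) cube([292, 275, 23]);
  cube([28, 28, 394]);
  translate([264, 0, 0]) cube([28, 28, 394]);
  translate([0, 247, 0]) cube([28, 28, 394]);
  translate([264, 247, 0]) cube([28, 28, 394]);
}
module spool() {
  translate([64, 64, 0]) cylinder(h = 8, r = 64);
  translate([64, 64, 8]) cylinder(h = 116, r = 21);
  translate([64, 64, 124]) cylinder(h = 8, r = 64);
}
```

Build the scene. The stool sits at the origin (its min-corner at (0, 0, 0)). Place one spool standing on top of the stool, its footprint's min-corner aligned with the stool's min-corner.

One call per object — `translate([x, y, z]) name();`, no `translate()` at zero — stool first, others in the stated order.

stool();
translate([0, 0, 417]) spool();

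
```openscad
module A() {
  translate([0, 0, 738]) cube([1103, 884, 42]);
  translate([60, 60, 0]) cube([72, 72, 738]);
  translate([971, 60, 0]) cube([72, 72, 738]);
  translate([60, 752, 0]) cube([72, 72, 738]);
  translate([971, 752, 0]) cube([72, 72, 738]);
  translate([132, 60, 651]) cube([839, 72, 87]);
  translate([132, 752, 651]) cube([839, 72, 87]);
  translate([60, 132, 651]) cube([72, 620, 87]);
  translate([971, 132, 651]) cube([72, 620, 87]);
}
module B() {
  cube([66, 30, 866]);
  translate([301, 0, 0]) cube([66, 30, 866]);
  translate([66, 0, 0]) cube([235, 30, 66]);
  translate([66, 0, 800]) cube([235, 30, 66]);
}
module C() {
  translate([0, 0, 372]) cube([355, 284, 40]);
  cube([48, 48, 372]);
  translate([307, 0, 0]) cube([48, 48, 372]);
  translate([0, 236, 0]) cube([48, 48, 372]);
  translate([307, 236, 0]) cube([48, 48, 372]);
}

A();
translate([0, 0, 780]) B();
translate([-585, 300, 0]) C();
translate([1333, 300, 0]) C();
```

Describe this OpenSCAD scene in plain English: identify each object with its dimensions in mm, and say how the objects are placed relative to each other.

A is a rectangular dining table. The top is 1103×884×42 mm with its upper surface at z = 780 mm. It stands on four 72×72 mm square legs, each inset 60 mm from the nearest pair of top edges, running from the floor to the underside of the top. Four apron rails, 72 mm thick and 87 mm tall, run between adjacent legs with their top edges flush with the underside of the top and their outer faces flush with the legs' outer faces.

B is a picture frame with a 235×734 mm rectangular opening (x by z) and a uniform 66 mm border on every side. Frame depth is 30 mm along y. It is built from two vertical stiles running the full outside height and two horizontal rails spanning the gap between the stiles.

C is a four-legged stool. The seat is a 355×284×40 mm slab whose top surface is at z = 412 mm; four square legs, each 48×48 mm in cross-section, run from the floor (z = 0) to the underside of the seat, each flush with a corner of the seat.

The picture frame is on top of the table. Two stools sit around the table at the −x, +x sides.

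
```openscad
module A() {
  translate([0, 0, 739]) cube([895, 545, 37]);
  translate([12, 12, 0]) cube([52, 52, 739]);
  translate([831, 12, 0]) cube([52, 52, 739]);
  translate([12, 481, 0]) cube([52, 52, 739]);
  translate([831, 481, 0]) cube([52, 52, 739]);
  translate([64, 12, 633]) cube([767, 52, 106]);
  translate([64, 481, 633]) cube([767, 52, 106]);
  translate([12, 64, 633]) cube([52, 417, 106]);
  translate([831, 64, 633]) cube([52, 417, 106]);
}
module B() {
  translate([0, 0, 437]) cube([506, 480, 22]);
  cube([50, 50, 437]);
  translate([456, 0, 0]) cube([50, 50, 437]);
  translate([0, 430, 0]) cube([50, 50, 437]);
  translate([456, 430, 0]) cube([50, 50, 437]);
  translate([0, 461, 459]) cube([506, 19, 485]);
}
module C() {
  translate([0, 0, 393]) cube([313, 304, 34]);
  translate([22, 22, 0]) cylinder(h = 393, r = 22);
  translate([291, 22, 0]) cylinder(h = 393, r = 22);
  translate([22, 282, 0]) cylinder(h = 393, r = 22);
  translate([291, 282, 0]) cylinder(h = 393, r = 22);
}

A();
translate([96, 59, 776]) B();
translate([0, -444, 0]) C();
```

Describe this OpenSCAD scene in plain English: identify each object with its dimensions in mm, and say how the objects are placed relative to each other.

A is a table: top 895 mm (x) × 545 mm (y), 37 mm thick, upper face at z = 776 mm, on four 52×52 mm square legs, each inset 12 mm from the nearest pair of top edges, running from z = 0 to the bottom of the top. Four apron rails, 52 mm thick and 106 mm tall, run between adjacent legs with their top edges flush with the underside of the top and their outer faces flush with the legs' outer faces.

B is a chair. The seat is a 506×480×22 mm slab with its top at z = 459 mm, on four 50×50 mm corner legs (flush with the seat edges, standing on z = 0). A flat backrest 19 mm thick, 485 mm tall, spans the full seat width and rises from the seat top along its +y edge, rear face flush with the rear of the seat.

C is a four-legged stool. The seat is 313×304 mm, 34 mm thick, top at z = 427 mm. It stands on four round legs, each 44 mm in diameter, from z = 0 to the seat underside, each leg's axis is inset half a diameter from the nearest pair of seat edges (so the leg's bounding box is flush with the corner).

The chair is on top of the table. The stool is on the floor beside the table on its −y side.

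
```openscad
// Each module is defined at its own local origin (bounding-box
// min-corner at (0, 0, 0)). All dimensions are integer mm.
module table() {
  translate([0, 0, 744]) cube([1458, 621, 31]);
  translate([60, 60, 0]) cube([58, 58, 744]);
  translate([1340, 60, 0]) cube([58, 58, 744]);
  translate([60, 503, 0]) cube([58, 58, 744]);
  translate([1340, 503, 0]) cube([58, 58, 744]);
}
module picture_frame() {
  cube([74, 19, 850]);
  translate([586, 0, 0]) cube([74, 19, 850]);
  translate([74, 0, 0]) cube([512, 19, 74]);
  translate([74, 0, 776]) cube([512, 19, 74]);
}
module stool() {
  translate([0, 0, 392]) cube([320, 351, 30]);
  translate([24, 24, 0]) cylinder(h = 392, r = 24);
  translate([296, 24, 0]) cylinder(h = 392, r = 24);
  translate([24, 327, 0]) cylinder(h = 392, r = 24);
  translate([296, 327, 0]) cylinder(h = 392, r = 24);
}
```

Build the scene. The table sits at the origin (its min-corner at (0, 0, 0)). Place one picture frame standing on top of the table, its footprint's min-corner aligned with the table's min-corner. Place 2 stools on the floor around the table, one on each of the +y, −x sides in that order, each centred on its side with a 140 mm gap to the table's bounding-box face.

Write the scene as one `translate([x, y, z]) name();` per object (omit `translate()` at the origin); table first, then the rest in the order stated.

table();
translate([0, 0, 775]) picture_frame();
translate([569, 761, 0]) stool();
translate([-460, 135, 0]) stool();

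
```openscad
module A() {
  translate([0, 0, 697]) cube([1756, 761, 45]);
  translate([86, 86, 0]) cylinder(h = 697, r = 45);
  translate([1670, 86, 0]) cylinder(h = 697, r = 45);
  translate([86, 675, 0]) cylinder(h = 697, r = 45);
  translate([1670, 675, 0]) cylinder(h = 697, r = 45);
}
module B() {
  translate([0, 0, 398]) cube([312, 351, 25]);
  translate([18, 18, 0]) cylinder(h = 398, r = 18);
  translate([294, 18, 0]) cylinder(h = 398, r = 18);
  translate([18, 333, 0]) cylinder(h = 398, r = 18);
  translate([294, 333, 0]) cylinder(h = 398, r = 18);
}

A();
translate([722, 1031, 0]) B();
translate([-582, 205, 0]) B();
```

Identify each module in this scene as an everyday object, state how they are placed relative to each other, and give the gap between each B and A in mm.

Each stool's nearest face is 270 mm from the table's bounding box.

A is a table. B is a stool. Two stools sit around the table at the +y, −x sides. The gap between each stool and the table is 270 mm.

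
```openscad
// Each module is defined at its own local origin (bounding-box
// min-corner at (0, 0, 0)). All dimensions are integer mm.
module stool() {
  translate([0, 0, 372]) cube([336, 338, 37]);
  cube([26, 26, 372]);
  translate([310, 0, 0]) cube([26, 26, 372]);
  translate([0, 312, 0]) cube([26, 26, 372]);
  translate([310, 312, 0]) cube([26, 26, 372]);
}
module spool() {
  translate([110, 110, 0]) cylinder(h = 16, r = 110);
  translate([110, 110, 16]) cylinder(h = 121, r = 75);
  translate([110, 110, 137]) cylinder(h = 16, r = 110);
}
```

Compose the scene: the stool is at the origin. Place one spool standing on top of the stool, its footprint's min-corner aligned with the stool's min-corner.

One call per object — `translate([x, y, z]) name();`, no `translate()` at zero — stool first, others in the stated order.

stool();
translate([0, 0, 409]) spool();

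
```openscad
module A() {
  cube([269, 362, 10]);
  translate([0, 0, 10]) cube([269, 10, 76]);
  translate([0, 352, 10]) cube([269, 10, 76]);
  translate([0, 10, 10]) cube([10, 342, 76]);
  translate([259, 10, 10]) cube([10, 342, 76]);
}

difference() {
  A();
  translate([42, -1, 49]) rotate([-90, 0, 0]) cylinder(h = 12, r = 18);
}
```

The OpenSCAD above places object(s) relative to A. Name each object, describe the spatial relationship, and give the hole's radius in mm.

A is an open box. The open box has a circular hole through its front wall. The hole's radius is 18 mm.

The subtracted cylinder has r = 18 mm.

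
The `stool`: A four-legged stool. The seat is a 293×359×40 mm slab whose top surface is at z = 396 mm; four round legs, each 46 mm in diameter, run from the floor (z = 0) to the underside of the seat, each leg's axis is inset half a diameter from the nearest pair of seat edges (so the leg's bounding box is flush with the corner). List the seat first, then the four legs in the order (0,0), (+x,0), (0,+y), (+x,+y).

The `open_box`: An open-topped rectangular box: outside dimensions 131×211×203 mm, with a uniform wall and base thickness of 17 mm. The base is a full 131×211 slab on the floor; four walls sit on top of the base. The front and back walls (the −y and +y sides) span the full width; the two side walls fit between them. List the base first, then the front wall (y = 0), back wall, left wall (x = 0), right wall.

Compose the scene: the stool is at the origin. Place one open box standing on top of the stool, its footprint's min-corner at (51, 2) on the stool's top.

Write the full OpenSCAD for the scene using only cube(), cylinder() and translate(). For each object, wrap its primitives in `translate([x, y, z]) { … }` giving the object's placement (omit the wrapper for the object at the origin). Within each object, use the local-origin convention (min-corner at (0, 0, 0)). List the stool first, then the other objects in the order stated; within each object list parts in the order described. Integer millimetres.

translate([0, 0, 356]) cube([293, 359, 40]);
translate([23, 23, 0]) cylinder(h = 356, r = 23);
translate([270, 23, 0]) cylinder(h = 356, r = 23);
translate([23, 336, 0]) cylinder(h = 356, r = 23);
translate([270, 336, 0]) cylinder(h = 356, r = 23);
translate([51, 2, 396]) {
  cube([131, 211, 17]);
  translate([0, 0, 17]) cube([131, 17, 186]);
  translate([0, 194, 17]) cube([131, 17, 186]);
  translate([0, 17, 17]) cube([17, 177, 186]);
  translate([114, 17, 17]) cube([17, 177, 186]);
}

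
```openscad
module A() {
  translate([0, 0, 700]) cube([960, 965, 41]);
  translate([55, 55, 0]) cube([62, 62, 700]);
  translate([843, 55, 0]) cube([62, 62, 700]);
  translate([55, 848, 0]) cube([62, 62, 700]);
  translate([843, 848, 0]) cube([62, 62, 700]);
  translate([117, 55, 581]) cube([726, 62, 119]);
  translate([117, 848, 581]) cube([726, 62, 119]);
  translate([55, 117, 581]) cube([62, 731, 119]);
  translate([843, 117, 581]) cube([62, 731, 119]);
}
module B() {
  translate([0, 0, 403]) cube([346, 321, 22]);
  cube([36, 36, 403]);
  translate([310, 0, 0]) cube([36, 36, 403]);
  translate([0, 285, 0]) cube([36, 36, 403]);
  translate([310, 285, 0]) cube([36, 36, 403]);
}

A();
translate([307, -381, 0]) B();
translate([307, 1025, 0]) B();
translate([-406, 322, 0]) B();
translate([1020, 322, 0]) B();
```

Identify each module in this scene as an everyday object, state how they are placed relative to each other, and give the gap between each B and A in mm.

Each stool's nearest face is 60 mm from the table's bounding box.

A is a table. B is a stool. Four stools sit around the table at the −y, +y, −x, +x sides. The gap between each stool and the table is 60 mm.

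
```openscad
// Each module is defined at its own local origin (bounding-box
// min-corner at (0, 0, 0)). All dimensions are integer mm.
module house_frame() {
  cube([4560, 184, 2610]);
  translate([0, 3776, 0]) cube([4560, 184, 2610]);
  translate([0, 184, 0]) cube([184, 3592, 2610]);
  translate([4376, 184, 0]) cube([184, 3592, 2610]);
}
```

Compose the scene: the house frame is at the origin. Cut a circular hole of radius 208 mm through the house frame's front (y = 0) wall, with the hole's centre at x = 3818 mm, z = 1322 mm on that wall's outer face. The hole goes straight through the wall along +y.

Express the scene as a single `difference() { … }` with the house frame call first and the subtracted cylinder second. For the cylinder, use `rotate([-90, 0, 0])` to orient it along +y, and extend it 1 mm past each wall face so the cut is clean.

difference() {
  house_frame();
  translate([3818, -1, 1322]) rotate([-90, 0, 0]) cylinder(h = 186, r = 208);
}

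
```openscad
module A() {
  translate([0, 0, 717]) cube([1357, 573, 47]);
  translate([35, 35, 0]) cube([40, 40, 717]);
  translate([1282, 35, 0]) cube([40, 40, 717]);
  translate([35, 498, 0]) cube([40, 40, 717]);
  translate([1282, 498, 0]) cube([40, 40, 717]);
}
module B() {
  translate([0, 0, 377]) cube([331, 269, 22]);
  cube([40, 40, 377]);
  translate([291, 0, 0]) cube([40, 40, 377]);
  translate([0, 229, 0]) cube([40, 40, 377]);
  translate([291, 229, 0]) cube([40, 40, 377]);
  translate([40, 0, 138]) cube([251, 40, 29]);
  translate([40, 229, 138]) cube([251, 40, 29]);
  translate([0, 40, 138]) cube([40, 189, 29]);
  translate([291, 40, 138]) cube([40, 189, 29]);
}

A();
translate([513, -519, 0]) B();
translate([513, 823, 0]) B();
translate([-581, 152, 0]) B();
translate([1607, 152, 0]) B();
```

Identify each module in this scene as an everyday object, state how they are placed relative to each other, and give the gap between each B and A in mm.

A is a table. B is a stool. Four stools sit around the table at the −y, +y, −x, +x sides. The gap between each stool and the table is 250 mm.

Each stool's nearest face is 250 mm from the table's bounding box.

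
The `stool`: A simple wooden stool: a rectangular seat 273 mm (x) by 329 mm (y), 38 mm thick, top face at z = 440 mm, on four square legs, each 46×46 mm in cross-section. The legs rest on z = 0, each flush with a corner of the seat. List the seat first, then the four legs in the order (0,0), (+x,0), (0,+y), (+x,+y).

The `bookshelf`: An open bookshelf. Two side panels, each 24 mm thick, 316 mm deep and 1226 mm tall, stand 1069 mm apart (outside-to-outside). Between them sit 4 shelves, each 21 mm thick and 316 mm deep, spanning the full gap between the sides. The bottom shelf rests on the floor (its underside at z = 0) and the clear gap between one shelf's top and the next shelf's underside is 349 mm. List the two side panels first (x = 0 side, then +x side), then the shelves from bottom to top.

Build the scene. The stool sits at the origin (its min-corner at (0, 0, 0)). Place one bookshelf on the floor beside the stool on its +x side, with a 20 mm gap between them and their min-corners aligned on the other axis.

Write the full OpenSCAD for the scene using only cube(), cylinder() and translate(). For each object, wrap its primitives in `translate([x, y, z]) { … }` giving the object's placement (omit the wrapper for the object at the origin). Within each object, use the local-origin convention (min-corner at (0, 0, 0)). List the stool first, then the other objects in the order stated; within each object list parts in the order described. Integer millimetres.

translate([0, 0, 402]) cube([273, 329, 38]);
cube([46, 46, 402]);
translate([227, 0, 0]) cube([46, 46, 402]);
translate([0, 283, 0]) cube([46, 46, 402]);
translate([227, 283, 0]) cube([46, 46, 402]);
translate([293, 0, 0]) {
  cube([24, 316, 1226]);
  translate([1045, 0, 0]) cube([24, 316, 1226]);
  translate([24, 0, 0]) cube([1021, 316, 21]);
  translate([24, 0, 370]) cube([1021, 316, 21]);
  translate([24, 0, 740]) cube([1021, 316, 21]);
  translate([24, 0, 1110]) cube([1021, 316, 21]);
}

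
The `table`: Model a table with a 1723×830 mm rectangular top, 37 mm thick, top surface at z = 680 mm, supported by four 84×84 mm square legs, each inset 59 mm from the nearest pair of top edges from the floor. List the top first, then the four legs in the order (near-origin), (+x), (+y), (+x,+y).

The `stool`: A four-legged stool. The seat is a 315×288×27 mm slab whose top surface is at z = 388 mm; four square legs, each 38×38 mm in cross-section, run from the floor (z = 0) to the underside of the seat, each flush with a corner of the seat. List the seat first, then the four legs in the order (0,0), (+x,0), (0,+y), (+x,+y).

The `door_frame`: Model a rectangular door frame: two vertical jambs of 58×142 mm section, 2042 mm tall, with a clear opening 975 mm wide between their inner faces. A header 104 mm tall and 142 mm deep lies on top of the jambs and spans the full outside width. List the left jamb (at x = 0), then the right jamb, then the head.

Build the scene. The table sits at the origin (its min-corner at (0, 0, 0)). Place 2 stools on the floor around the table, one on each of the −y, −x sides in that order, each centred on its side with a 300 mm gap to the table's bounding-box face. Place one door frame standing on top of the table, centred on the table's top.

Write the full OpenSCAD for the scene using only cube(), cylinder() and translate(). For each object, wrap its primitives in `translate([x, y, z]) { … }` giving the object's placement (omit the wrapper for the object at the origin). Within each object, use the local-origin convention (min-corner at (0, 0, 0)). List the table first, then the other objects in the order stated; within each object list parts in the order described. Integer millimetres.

translate([0, 0, 643]) cube([1723, 830, 37]);
translate([59, 59, 0]) cube([84, 84, 643]);
translate([1580, 59, 0]) cube([84, 84, 643]);
translate([59, 687, 0]) cube([84, 84, 643]);
translate([1580, 687, 0]) cube([84, 84, 643]);
translate([704, -588, 0]) {
  translate([0, 0, 361]) cube([315, 288, 27]);
  cube([38, 38, 361]);
  translate([277, 0, 0]) cube([38, 38, 361]);
  translate([0, 250, 0]) cube([38, 38, 361]);
  translate([277, 250, 0]) cube([38, 38, 361]);
}
translate([-615, 271, 0]) {
  translate([0, 0, 361]) cube([315, 288, 27]);
  cube([38, 38, 361]);
  translate([277, 0, 0]) cube([38, 38, 361]);
  translate([0, 250, 0]) cube([38, 38, 361]);
  translate([277, 250, 0]) cube([38, 38, 361]);
}
translate([316, 344, 680]) {
  cube([58, 142, 2042]);
  translate([1033, 0, 0]) cube([58, 142, 2042]);
  translate([0, 0, 2042]) cube([1091, 142, 104]);
}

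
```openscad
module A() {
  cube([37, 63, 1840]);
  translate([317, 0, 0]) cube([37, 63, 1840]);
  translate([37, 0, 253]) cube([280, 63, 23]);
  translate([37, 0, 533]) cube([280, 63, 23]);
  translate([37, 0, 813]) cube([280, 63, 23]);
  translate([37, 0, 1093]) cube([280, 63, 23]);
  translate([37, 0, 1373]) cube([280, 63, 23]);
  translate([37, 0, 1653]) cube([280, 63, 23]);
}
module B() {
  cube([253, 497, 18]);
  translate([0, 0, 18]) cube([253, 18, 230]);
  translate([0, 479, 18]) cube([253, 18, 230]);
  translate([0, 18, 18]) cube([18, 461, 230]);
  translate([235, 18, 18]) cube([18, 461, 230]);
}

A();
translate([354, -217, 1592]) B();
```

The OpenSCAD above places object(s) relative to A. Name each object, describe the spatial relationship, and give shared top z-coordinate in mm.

Both tops at z = 1840 mm.

A is a ladder. B is an open box. The open box is beside the ladder with their tops flush at z = 1840. The shared top z-coordinate is 1840 mm.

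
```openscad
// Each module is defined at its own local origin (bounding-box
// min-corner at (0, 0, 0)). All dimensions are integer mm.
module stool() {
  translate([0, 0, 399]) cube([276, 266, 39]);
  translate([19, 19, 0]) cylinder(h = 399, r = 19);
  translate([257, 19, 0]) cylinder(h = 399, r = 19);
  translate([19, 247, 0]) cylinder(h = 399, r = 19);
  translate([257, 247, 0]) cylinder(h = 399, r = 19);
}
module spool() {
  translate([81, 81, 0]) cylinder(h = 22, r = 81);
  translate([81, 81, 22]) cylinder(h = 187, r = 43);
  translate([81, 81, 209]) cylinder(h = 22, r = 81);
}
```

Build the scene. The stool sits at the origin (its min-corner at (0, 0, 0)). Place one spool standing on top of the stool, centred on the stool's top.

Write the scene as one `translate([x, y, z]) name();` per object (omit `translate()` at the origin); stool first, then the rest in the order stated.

stool();
translate([57, 52, 438]) spool();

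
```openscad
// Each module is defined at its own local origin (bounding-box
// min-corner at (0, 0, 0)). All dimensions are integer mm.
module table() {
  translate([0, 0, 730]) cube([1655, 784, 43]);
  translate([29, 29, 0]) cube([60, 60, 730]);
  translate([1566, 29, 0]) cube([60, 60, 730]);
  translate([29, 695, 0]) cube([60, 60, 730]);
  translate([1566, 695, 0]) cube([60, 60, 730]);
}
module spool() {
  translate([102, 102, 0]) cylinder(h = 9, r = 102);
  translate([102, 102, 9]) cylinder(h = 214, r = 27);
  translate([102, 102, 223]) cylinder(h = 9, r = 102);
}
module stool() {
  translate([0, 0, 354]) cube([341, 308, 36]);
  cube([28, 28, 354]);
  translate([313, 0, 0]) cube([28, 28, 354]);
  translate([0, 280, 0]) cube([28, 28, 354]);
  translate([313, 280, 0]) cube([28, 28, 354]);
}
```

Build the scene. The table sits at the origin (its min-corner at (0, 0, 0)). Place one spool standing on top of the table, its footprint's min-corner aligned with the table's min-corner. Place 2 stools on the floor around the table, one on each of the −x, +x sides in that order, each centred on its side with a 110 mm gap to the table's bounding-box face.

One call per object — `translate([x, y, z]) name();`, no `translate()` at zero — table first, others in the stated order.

table();
translate([0, 0, 773]) spool();
translate([-451, 238, 0]) stool();
translate([1765, 238, 0]) stool();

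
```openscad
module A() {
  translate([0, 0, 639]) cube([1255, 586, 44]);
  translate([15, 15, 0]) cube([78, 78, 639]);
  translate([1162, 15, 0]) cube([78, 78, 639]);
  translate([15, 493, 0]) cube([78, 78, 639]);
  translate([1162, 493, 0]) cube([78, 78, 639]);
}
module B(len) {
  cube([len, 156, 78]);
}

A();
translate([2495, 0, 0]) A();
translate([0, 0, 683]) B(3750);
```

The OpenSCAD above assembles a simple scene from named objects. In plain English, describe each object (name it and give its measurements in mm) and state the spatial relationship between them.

A is a table: top 1255 mm (x) × 586 mm (y), 44 mm thick, upper face at z = 683 mm, on four 78×78 mm square legs, each inset 15 mm from the nearest pair of top edges, running from z = 0 to the bottom of the top.

B is a rectangular beam 3750 mm long (x), 156 mm deep (y), 78 mm thick (z).

The beam spans the tops of two tables placed 1240 mm apart, resting at z = 683 mm.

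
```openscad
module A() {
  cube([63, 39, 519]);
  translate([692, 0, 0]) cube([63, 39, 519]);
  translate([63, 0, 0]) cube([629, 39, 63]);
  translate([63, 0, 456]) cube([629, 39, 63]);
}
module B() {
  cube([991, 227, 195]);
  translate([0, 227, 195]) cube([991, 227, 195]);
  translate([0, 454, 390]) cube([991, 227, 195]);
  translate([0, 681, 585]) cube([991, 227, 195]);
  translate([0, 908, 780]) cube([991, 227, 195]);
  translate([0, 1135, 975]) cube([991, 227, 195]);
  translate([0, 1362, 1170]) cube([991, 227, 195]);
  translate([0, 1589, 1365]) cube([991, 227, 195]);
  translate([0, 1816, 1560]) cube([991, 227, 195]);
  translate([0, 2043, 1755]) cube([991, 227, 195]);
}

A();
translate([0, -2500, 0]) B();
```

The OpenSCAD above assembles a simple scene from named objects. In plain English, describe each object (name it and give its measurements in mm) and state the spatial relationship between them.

A is a rectangular picture frame lying in the x–z plane (depth along y). The opening is 629 mm wide (x) by 393 mm tall (z), surrounded by a border 63 mm wide on all four sides. The frame is 39 mm deep and is made of two full-height vertical stiles with two horizontal rails fitted between them.

B is a run of 10 identical solid stair steps. Each tread is 991×227 mm and each step block is 195 mm high. Step 1 rests on the floor; step k is offset from step 1 by (k−1)×227 mm in y and (k−1)×195 mm in z.

The staircase is on the floor beside the picture frame on its −y side.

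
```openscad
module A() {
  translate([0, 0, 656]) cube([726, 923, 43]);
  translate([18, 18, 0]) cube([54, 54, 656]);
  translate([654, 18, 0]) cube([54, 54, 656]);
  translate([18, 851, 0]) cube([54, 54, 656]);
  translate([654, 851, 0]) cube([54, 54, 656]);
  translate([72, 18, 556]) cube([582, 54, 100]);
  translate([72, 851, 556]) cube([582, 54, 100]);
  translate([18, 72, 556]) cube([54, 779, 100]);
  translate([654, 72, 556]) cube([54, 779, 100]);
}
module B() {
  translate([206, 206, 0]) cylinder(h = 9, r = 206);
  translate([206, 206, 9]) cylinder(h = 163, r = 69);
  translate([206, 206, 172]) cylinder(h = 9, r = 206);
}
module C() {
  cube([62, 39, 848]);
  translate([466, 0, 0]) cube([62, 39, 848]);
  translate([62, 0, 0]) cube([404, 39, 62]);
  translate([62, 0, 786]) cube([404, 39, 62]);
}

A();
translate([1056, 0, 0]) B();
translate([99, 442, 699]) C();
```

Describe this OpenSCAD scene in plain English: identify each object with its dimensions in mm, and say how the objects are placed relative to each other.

A is a table with a 726×923 mm rectangular top, 43 mm thick, top surface at z = 699 mm, supported by four 54×54 mm square legs, each inset 18 mm from the nearest pair of top edges, running from the floor. Four apron rails, 54 mm thick and 100 mm tall, run between adjacent legs with their top edges flush with the underside of the top and their outer faces flush with the legs' outer faces.

B is a spool: two coaxial disc flanges of radius 206 mm and thickness 9 mm, joined by a core cylinder of radius 69 mm and height 163 mm. The lower flange rests on z = 0 and the three cylinders share a vertical axis.

C is a rectangular picture frame lying in the x–z plane (depth along y). The opening is 404 mm wide (x) by 724 mm tall (z), surrounded by a border 62 mm wide on all four sides. The frame is 39 mm deep and is made of two full-height vertical stiles with two horizontal rails fitted between them.

The spool is on the floor beside the table on its +x side. The picture frame is on top of the table, centred.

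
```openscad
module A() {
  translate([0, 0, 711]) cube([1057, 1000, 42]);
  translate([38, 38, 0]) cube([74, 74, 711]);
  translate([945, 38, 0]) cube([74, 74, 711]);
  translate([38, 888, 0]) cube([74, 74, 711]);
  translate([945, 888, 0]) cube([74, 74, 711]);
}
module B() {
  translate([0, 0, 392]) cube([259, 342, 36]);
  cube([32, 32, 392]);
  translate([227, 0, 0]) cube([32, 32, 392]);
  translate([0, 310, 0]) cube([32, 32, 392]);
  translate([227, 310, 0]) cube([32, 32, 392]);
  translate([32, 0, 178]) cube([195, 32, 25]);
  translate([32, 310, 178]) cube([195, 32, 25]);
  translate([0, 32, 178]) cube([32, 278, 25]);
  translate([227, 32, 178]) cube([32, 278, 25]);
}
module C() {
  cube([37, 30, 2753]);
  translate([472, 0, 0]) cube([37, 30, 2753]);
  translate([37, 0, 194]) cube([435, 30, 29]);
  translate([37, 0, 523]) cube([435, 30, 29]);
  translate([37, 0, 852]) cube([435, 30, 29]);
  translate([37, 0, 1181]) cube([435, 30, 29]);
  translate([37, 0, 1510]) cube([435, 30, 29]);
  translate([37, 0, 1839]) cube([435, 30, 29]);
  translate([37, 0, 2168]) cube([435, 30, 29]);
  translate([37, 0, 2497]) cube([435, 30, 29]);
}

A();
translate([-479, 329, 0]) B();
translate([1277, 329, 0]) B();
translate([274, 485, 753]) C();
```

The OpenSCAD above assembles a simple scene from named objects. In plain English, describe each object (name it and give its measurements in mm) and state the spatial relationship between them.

A is a rectangular dining table. The top is 1057×1000×42 mm with its upper surface at z = 753 mm. It stands on four 74×74 mm square legs, each inset 38 mm from the nearest pair of top edges, running from the floor to the underside of the top.

B is a four-legged stool. The seat is a 259×342×36 mm slab whose top surface is at z = 428 mm; four square legs, each 32×32 mm in cross-section, run from the floor (z = 0) to the underside of the seat, each flush with a corner of the seat. Four stretchers, 32 mm wide and 25 mm tall, connect adjacent legs with their undersides at z = 178 mm, each running between the inner faces of the legs it joins and aligned with the legs' outer faces on the other axis.

C is a wooden ladder with two side rails of 37×30 mm section and 2753 mm height, set 509 mm apart overall. Between them run 8 rectangular rungs (30 mm deep, 29 mm thick), front faces flush with the rails' −y face. The bottom of the first rung is 194 mm above the floor and each subsequent rung is 329 mm higher than the one below.

Two stools sit around the table at the −x, +x sides. The ladder is on top of the table, centred.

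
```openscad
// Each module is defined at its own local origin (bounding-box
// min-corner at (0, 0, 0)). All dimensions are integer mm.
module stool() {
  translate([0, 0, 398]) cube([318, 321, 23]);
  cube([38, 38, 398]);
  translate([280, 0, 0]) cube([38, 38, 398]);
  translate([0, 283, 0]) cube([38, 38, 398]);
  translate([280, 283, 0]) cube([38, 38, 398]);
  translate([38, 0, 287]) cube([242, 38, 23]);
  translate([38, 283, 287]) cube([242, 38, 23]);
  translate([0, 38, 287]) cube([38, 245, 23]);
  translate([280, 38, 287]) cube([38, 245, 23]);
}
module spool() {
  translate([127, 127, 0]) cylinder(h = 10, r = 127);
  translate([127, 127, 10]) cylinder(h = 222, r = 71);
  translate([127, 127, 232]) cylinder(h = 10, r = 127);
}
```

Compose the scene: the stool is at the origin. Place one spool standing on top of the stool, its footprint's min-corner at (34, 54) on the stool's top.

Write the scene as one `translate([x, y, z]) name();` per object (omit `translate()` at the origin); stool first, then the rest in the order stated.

stool();
translate([34, 54, 421]) spool();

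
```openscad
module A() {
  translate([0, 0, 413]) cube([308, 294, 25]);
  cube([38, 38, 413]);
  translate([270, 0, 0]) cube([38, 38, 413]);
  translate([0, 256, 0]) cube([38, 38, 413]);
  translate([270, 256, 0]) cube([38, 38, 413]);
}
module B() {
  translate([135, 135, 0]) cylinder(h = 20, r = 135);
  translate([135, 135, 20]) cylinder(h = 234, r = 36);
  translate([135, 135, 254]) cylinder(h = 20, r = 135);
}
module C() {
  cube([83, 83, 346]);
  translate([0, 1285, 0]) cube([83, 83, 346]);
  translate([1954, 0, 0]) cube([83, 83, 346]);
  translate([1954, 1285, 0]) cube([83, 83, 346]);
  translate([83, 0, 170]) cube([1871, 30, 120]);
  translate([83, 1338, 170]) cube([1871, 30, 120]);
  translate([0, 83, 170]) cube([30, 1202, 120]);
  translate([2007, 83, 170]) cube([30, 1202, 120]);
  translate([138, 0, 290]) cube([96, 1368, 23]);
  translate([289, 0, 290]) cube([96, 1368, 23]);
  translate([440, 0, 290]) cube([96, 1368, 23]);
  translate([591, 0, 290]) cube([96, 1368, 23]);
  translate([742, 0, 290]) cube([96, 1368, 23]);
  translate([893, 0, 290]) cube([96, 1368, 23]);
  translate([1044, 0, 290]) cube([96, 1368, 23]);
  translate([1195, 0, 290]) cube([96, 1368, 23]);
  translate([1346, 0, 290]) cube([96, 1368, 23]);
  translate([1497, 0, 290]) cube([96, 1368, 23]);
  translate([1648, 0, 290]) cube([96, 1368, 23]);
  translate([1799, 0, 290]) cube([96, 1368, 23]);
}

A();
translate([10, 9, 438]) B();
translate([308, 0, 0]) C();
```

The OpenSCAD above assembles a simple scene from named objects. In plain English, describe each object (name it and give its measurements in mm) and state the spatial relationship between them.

A is a four-legged stool. The seat is a 308×294×25 mm slab whose top surface is at z = 438 mm; four square legs, each 38×38 mm in cross-section, run from the floor (z = 0) to the underside of the seat, each flush with a corner of the seat.

B is a spool: two coaxial disc flanges of radius 135 mm and thickness 20 mm, joined by a core cylinder of radius 36 mm and height 234 mm. The lower flange rests on z = 0 and the three cylinders share a vertical axis.

C is a bed frame 2037 mm long (x) by 1368 mm wide (y). Four 83×83 mm corner posts, 346 mm tall, at the corners of the footprint. Four rails of 30 mm thickness and 120 mm height run between adjacent posts with their undersides at z = 170 mm, their outer faces flush with the outside of the frame (the two x-running rails run between the posts' inner faces; the two y-running rails run between the posts' inner faces). 12 slats, each 96 mm wide (x) and 23 mm thick, lie across the top of the two x-running rails, running the full 1368 mm width of the frame in y; the slats are evenly spaced along x between the inner faces of the end posts with equal gaps (rounded down to the nearest mm) at the −x end and between each pair — any rounding remainder accumulates at the +x end.

The spool is on top of the stool. The bed frame is against the stool's +x side, with their −y faces flush.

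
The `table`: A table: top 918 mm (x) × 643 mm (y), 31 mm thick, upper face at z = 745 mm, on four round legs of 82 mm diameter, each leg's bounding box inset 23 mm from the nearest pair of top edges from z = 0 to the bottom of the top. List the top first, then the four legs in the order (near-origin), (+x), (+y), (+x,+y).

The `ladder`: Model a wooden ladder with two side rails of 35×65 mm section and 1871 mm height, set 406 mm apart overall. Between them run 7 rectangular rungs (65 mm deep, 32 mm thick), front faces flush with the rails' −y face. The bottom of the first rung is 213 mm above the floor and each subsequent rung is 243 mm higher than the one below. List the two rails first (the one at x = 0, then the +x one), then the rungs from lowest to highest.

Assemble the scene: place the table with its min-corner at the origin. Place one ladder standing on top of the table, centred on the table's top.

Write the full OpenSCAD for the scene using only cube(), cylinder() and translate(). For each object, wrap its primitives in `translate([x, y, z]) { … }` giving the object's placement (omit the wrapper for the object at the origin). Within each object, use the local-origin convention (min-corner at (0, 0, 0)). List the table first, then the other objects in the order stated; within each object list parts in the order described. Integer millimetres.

translate([0, 0, 714]) cube([918, 643, 31]);
translate([64, 64, 0]) cylinder(h = 714, r = 41);
translate([854, 64, 0]) cylinder(h = 714, r = 41);
translate([64, 579, 0]) cylinder(h = 714, r = 41);
translate([854, 579, 0]) cylinder(h = 714, r = 41);
translate([256, 289, 745]) {
  cube([35, 65, 1871]);
  translate([371, 0, 0]) cube([35, 65, 1871]);
  translate([35, 0, 213]) cube([336, 65, 32]);
  translate([35, 0, 456]) cube([336, 65, 32]);
  translate([35, 0, 699]) cube([336, 65, 32]);
  translate([35, 0, 942]) cube([336, 65, 32]);
  translate([35, 0, 1185]) cube([336, 65, 32]);
  translate([35, 0, 1428]) cube([336, 65, 32]);
  translate([35, 0, 1671]) cube([336, 65, 32]);
}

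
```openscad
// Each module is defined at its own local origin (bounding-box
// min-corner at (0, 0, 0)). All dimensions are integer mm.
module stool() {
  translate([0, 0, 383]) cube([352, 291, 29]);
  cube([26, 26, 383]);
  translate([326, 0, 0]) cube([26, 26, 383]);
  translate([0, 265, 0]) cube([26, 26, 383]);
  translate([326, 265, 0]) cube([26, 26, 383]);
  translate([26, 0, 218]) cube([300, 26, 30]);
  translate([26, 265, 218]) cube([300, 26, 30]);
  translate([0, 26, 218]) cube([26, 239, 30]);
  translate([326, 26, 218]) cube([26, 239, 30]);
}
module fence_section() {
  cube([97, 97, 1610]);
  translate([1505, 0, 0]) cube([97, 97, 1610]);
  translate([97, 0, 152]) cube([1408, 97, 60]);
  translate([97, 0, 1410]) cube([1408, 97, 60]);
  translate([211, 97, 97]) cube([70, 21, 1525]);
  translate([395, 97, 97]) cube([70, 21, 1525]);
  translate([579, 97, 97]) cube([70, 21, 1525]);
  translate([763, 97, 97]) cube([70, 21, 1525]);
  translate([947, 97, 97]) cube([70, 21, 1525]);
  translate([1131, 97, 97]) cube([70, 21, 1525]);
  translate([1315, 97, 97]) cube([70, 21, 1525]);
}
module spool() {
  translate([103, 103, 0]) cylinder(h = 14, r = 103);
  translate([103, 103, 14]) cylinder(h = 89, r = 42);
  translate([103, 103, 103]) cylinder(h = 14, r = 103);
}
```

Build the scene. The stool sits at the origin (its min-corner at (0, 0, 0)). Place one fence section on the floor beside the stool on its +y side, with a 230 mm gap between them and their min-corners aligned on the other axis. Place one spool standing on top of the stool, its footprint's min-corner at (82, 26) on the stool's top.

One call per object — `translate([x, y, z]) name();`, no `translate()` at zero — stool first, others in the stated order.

stool();
translate([0, 521, 0]) fence_section();
translate([82, 26, 412]) spool();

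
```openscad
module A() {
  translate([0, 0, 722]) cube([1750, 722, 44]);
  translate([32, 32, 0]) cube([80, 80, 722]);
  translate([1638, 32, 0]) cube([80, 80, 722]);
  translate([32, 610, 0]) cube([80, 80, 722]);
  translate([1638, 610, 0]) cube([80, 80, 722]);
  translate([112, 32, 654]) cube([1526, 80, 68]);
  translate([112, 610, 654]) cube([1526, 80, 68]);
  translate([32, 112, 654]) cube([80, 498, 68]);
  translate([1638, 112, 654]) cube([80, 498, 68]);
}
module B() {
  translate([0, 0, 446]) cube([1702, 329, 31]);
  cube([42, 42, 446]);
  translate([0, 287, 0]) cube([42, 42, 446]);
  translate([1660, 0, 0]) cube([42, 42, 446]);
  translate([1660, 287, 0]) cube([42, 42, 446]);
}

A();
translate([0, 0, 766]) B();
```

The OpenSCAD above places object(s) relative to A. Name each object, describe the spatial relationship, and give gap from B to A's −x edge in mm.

The bench's min-x is at 0; the table's min-x is 0; gap = 0 mm.

A is a table. B is a bench. The bench is on top of the table. The gap from the bench to the table's −x edge is 0 mm.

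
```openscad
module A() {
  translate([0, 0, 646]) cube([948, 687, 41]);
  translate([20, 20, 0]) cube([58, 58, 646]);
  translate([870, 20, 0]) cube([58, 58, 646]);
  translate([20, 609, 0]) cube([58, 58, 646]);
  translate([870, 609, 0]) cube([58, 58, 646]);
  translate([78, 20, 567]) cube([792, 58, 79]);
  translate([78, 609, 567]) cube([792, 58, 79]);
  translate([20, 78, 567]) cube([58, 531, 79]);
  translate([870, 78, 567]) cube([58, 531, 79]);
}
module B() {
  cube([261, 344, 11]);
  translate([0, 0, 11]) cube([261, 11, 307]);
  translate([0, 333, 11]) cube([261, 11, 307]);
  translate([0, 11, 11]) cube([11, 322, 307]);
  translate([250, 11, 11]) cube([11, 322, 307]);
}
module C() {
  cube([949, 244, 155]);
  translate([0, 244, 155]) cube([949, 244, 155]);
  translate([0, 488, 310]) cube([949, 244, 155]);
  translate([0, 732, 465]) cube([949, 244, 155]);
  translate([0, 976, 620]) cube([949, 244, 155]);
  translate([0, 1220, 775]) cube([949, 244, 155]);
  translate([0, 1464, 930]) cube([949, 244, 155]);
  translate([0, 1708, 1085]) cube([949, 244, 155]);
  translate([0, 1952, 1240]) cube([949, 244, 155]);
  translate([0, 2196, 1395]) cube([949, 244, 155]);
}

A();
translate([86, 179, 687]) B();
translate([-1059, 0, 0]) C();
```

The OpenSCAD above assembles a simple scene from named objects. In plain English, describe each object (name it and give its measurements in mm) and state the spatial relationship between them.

A is a table: top 948 mm (x) × 687 mm (y), 41 mm thick, upper face at z = 687 mm, on four 58×58 mm square legs, each inset 20 mm from the nearest pair of top edges, running from z = 0 to the bottom of the top. Four apron rails, 58 mm thick and 79 mm tall, run between adjacent legs with their top edges flush with the underside of the top and their outer faces flush with the legs' outer faces.

B is an open storage box with external size 261×344×318 mm and wall thickness 11 mm (the base is also 11 mm thick). The base covers the whole footprint; the four walls stand on the base, with the y-facing walls full-width and the x-facing walls fitting between their inner faces.

C is a run of 10 identical solid stair steps. Each tread is 949×244 mm and each step block is 155 mm high. Step 1 rests on the floor; step k is offset from step 1 by (k−1)×244 mm in y and (k−1)×155 mm in z.

The open box is on top of the table. The staircase is on the floor beside the table on its −x side.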